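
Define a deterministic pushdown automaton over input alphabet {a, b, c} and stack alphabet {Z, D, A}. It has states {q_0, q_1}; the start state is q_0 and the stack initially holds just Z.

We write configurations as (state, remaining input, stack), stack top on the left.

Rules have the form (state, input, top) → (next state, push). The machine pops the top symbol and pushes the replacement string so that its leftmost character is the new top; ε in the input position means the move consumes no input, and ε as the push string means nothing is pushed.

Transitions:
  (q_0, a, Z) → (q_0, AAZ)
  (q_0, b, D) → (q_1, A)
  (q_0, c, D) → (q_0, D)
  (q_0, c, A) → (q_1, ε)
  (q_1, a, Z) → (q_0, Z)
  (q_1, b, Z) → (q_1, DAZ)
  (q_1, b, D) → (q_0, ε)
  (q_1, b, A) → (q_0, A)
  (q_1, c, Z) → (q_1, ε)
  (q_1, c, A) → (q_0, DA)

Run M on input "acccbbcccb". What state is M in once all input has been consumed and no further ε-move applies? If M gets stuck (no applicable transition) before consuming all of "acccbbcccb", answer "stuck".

(q_0, acccbbcccb, Z)
  read a, top Z: go to q_0, push AAZ → (q_0, cccbbcccb, AAZ)
  read c, top A: go to q_1, push ε → (q_1, ccbbcccb, AZ)
  read c, top A: go to q_0, push DA → (q_0, cbbcccb, DAZ)
  read c, top D: go to q_0, push D → (q_0, bbcccb, DAZ)
  read b, top D: go to q_1, push A → (q_1, bcccb, AAZ)
  read b, top A: go to q_0, push A → (q_0, cccb, AAZ)
  read c, top A: go to q_1, push ε → (q_1, ccb, AZ)
  read c, top A: go to q_0, push DA → (q_0, cb, DAZ)
  read c, top D: go to q_0, push D → (q_0, b, DAZ)
  read b, top D: go to q_1, push A → (q_1, ε, AAZ)
All input consumed; M is in state q_1.

q_1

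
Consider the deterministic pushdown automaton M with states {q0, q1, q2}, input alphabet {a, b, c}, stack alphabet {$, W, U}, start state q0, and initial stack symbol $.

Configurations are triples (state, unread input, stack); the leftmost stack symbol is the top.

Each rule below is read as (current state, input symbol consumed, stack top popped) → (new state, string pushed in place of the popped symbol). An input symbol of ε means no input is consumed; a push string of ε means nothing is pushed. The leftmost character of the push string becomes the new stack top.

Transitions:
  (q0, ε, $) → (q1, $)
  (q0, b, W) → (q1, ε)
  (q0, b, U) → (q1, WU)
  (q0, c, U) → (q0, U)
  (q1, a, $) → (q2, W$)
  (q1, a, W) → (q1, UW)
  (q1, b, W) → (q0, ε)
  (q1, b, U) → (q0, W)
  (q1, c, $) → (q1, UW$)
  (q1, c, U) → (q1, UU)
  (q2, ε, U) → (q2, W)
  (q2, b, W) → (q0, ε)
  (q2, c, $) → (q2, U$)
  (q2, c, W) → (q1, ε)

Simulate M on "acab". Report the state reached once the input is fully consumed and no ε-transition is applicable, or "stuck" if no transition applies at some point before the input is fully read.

q1

(q0, acab, $)
  ε-move, top $: go to q1, push $ → (q1, acab, $)
  read a, top $: go to q2, push W$ → (q2, cab, W$)
  read c, top W: go to q1, push ε → (q1, ab, $)
  read a, top $: go to q2, push W$ → (q2, b, W$)
  read b, top W: go to q0, push ε → (q0, ε, $)
  ε-move, top $: go to q1, push $ → (q1, ε, $)
All input consumed; M is in state q1.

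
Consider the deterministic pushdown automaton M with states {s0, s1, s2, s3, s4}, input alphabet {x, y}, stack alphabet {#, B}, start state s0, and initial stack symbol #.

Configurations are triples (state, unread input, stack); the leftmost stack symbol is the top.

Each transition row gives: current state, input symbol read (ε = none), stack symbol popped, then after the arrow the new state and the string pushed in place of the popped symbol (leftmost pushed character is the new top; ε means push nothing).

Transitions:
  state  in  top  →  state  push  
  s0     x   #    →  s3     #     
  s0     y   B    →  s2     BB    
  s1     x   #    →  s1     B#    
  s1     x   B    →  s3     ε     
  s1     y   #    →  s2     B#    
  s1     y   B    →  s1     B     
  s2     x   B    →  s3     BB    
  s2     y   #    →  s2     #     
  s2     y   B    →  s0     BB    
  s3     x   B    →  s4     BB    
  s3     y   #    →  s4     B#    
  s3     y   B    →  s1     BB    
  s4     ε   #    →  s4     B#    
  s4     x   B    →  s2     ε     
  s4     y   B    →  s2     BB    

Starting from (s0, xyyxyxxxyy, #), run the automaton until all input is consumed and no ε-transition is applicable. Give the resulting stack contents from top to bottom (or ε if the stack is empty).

BBBBB#

(s0, xyyxyxxxyy, #)
  read x, top #: go to s3, push # → (s3, yyxyxxxyy, #)
  read y, top #: go to s4, push B# → (s4, yxyxxxyy, B#)
  read y, top B: go to s2, push BB → (s2, xyxxxyy, BB#)
  read x, top B: go to s3, push BB → (s3, yxxxyy, BBB#)
  read y, top B: go to s1, push BB → (s1, xxxyy, BBBB#)
  read x, top B: go to s3, push ε → (s3, xxyy, BBB#)
  read x, top B: go to s4, push BB → (s4, xyy, BBBB#)
  read x, top B: go to s2, push ε → (s2, yy, BBB#)
  read y, top B: go to s0, push BB → (s0, y, BBBB#)
  read y, top B: go to s2, push BB → (s2, ε, BBBBB#)
All input consumed in state s2 with stack BBBBB#.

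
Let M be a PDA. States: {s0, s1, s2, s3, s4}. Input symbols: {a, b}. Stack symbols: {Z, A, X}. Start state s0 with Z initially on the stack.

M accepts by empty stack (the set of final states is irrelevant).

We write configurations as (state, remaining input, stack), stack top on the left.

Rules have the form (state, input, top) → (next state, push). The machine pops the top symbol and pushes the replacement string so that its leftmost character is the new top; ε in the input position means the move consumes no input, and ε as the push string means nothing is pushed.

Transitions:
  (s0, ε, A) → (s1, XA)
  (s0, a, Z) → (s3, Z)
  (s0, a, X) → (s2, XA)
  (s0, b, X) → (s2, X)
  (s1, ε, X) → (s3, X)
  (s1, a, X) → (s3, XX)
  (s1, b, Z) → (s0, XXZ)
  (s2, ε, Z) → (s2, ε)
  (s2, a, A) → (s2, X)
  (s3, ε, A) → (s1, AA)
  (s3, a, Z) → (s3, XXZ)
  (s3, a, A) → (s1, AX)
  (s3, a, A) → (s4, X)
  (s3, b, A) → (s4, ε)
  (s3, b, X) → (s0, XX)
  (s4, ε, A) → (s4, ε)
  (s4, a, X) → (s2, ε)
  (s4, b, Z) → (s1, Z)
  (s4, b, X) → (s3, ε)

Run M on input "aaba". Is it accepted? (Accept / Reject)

Reject

No computation consumes all input and empties the stack.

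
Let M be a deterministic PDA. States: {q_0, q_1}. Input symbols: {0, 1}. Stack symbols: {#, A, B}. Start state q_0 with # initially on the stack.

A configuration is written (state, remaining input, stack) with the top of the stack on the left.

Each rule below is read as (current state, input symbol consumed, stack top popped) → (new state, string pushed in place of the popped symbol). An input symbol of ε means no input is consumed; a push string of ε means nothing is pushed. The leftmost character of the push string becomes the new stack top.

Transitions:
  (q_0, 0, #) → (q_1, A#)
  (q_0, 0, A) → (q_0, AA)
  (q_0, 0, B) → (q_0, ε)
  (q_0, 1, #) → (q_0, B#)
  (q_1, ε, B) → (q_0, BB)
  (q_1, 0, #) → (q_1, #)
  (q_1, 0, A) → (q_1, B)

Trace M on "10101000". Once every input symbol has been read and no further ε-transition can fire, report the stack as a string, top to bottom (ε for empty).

(q_0, 10101000, #)
  read 1, top #: go to q_0, push B# → (q_0, 0101000, B#)
  read 0, top B: go to q_0, push ε → (q_0, 101000, #)
  read 1, top #: go to q_0, push B# → (q_0, 01000, B#)
  read 0, top B: go to q_0, push ε → (q_0, 1000, #)
  read 1, top #: go to q_0, push B# → (q_0, 000, B#)
  read 0, top B: go to q_0, push ε → (q_0, 00, #)
  read 0, top #: go to q_1, push A# → (q_1, 0, A#)
  read 0, top A: go to q_1, push B → (q_1, ε, B#)
  ε-move, top B: go to q_0, push BB → (q_0, ε, BB#)
All input consumed in state q_0 with stack BB#.

BB#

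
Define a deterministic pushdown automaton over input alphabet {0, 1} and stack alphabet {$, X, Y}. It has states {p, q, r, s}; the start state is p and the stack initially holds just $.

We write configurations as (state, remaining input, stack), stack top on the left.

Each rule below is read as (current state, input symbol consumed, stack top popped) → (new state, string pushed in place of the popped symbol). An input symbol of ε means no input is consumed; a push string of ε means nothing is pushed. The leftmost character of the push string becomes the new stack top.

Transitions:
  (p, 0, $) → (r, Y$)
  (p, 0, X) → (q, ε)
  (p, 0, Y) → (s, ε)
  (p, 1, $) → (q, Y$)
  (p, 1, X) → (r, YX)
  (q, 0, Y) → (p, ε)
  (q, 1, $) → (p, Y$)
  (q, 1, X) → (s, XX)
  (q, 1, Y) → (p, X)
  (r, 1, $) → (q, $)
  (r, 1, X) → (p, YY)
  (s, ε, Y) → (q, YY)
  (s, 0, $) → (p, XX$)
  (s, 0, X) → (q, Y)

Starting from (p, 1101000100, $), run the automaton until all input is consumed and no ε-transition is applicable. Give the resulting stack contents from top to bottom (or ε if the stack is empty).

(p, 1101000100, $)
  read 1, top $: go to q, push Y$ → (q, 101000100, Y$)
  read 1, top Y: go to p, push X → (p, 01000100, X$)
  read 0, top X: go to q, push ε → (q, 1000100, $)
  read 1, top $: go to p, push Y$ → (p, 000100, Y$)
  read 0, top Y: go to s, push ε → (s, 00100, $)
  read 0, top $: go to p, push XX$ → (p, 0100, XX$)
  read 0, top X: go to q, push ε → (q, 100, X$)
  read 1, top X: go to s, push XX → (s, 00, XX$)
  read 0, top X: go to q, push Y → (q, 0, YX$)
  read 0, top Y: go to p, push ε → (p, ε, X$)
All input consumed in state p with stack X$.

X$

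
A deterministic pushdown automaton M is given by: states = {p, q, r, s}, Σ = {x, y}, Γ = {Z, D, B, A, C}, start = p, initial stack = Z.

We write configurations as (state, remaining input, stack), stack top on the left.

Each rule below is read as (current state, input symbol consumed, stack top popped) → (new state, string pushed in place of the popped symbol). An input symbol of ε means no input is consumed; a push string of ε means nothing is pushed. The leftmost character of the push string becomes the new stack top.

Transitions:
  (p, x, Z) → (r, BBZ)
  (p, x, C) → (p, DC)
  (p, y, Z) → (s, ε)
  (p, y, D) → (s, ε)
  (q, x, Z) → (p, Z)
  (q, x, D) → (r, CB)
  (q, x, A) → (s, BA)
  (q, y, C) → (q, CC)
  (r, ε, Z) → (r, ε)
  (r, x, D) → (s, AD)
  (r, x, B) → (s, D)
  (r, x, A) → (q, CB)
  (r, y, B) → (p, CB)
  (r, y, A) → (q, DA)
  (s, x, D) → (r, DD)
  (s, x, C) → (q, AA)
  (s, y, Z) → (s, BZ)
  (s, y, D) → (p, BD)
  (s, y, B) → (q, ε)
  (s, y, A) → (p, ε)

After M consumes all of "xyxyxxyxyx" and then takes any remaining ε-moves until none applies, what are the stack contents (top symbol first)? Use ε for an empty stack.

(p, xyxyxxyxyx, Z)
  read x, top Z: go to r, push BBZ → (r, yxyxxyxyx, BBZ)
  read y, top B: go to p, push CB → (p, xyxxyxyx, CBBZ)
  read x, top C: go to p, push DC → (p, yxxyxyx, DCBBZ)
  read y, top D: go to s, push ε → (s, xxyxyx, CBBZ)
  read x, top C: go to q, push AA → (q, xyxyx, AABBZ)
  read x, top A: go to s, push BA → (s, yxyx, BAABBZ)
  read y, top B: go to q, push ε → (q, xyx, AABBZ)
  read x, top A: go to s, push BA → (s, yx, BAABBZ)
  read y, top B: go to q, push ε → (q, x, AABBZ)
  read x, top A: go to s, push BA → (s, ε, BAABBZ)
All input consumed in state s with stack BAABBZ.

BAABBZ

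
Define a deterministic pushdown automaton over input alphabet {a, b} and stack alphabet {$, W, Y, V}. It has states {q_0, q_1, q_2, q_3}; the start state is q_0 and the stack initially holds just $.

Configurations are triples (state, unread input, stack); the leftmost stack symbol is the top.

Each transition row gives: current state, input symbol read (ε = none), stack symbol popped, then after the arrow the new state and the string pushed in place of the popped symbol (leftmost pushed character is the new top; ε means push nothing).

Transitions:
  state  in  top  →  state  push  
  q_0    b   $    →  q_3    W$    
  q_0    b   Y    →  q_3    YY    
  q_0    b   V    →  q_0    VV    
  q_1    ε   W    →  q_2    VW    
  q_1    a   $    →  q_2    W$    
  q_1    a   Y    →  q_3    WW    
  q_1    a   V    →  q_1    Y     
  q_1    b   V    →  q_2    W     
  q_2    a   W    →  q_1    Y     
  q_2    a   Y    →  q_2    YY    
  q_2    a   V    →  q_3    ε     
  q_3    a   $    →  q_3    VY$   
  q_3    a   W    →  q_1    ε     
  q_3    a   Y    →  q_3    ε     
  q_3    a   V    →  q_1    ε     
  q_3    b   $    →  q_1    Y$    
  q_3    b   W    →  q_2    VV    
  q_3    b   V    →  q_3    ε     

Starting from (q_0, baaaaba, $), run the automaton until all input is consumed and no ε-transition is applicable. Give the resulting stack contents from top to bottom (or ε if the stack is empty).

VW$

(q_0, baaaaba, $)
  read b, top $: go to q_3, push W$ → (q_3, aaaaba, W$)
  read a, top W: go to q_1, push ε → (q_1, aaaba, $)
  read a, top $: go to q_2, push W$ → (q_2, aaba, W$)
  read a, top W: go to q_1, push Y → (q_1, aba, Y$)
  read a, top Y: go to q_3, push WW → (q_3, ba, WW$)
  read b, top W: go to q_2, push VV → (q_2, a, VVW$)
  read a, top V: go to q_3, push ε → (q_3, ε, VW$)
All input consumed in state q_3 with stack VW$.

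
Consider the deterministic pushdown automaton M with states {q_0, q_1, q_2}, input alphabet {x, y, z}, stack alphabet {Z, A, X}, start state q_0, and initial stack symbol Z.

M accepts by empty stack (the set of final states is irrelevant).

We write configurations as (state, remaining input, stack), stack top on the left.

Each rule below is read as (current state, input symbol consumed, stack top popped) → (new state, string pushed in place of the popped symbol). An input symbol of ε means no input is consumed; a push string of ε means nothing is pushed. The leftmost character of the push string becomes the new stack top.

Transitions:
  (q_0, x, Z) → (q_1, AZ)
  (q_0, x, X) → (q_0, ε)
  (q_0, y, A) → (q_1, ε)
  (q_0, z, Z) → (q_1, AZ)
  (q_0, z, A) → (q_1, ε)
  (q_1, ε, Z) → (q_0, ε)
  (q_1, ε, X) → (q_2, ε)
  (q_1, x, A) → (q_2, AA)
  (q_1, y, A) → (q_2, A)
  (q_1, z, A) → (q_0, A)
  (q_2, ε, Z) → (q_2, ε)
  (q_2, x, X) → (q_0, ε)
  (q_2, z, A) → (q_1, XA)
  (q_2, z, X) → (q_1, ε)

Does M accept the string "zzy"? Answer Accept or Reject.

(q_0, zzy, Z) ⊢ (q_1, zy, AZ) ⊢ (q_0, y, AZ) ⊢ (q_1, ε, Z) ⊢ (q_0, ε, ε)
All input consumed and the stack is empty.

Accept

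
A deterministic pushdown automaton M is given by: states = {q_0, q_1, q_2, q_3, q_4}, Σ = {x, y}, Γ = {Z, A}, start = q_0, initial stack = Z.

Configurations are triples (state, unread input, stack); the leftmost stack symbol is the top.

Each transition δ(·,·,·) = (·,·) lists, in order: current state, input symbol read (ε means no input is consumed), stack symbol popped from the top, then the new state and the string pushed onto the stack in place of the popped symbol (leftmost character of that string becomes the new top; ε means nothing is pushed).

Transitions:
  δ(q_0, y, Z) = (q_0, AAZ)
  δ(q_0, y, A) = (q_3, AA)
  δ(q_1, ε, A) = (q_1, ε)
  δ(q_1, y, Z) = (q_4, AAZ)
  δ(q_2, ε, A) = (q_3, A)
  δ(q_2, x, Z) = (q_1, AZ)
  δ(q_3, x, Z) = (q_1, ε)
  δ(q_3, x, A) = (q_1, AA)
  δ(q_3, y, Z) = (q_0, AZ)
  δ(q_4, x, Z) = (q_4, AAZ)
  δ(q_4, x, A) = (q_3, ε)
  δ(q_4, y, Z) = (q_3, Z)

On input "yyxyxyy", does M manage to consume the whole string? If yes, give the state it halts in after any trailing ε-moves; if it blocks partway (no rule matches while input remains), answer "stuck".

(q_0, yyxyxyy, Z) ⊢ (q_0, yxyxyy, AAZ) ⊢ (q_3, xyxyy, AAAZ) ⊢ (q_1, yxyy, AAAAZ) ⊢ (q_1, yxyy, AAAZ) ⊢ (q_1, yxyy, AAZ) ⊢ (q_1, yxyy, AZ) ⊢ (q_1, yxyy, Z) ⊢ (q_4, xyy, AAZ) ⊢ (q_3, yy, AZ)
No transition for (q_3, y, top A); M blocks with input yy remaining.

stuck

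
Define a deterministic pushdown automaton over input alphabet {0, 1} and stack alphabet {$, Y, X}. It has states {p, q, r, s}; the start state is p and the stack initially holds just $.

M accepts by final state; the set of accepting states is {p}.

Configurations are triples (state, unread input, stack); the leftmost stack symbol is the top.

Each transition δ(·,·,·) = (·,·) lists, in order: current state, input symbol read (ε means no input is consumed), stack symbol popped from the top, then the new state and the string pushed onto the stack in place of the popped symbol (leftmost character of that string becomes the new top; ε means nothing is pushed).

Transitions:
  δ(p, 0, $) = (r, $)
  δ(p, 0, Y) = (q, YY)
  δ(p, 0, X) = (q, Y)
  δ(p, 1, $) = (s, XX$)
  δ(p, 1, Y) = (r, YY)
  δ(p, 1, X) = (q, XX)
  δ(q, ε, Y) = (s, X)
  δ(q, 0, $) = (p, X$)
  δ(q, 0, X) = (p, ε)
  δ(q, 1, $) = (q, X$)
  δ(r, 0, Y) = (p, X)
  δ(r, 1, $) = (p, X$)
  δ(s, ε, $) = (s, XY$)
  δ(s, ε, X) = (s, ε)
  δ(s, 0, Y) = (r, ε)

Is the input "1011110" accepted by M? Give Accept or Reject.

Reject

(p, 1011110, $)
  read 1, top $: go to s, push XX$ → (s, 011110, XX$)
  ε-move, top X: go to s, push ε → (s, 011110, X$)
  ε-move, top X: go to s, push ε → (s, 011110, $)
  ε-move, top $: go to s, push XY$ → (s, 011110, XY$)
  ε-move, top X: go to s, push ε → (s, 011110, Y$)
  read 0, top Y: go to r, push ε → (r, 11110, $)
  read 1, top $: go to p, push X$ → (p, 1110, X$)
  read 1, top X: go to q, push XX → (q, 110, XX$)
No transition applies at (q, 110, XX$); input not fully consumed.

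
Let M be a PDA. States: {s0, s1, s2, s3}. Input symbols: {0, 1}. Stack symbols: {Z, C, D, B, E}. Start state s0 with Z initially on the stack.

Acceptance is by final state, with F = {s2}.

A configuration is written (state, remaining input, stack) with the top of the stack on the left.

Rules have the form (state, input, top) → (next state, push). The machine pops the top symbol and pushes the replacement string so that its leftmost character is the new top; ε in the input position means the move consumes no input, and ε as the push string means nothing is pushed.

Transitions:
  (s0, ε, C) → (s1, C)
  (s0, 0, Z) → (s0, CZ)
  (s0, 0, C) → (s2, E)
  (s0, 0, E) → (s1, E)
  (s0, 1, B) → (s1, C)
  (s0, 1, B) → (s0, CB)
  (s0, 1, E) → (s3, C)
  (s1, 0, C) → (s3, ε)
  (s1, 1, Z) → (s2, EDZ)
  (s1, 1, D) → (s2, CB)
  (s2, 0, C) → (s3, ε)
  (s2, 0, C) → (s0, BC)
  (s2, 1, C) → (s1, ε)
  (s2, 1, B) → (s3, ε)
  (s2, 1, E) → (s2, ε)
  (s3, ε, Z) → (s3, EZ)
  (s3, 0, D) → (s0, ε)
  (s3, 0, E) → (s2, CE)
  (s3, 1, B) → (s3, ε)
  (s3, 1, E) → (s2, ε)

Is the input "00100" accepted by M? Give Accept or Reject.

No computation consumes all input and reaches a final state.

Reject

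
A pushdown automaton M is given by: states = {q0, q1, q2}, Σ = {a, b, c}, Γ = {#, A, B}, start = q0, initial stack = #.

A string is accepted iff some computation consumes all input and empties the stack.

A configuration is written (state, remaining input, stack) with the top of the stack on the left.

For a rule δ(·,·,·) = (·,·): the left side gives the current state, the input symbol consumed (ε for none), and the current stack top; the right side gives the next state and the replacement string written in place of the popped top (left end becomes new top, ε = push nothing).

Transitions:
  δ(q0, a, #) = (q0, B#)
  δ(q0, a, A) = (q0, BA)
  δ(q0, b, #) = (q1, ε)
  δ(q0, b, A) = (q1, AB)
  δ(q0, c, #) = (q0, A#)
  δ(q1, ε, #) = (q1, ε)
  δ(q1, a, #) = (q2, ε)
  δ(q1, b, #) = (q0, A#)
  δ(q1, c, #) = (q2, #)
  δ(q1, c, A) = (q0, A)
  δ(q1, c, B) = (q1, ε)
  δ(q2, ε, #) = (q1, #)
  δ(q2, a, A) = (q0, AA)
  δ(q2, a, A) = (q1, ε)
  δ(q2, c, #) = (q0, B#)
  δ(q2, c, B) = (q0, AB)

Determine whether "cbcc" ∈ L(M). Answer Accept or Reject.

No computation consumes all input and empties the stack.

Reject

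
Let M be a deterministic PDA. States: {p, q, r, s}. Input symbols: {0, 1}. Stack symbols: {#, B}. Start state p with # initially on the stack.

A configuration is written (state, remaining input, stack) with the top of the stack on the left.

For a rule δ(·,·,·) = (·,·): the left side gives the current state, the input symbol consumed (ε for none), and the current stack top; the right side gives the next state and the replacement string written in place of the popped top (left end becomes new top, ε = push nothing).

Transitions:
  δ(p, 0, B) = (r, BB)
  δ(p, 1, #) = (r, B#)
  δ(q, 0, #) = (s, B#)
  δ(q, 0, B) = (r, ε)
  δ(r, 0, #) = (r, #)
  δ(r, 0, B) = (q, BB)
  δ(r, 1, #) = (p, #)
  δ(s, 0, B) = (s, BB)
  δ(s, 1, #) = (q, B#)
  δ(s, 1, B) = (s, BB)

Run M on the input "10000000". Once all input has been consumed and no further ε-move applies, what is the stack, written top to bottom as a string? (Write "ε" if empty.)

(p, 10000000, #) ⊢ (r, 0000000, B#) ⊢ (q, 000000, BB#) ⊢ (r, 00000, B#) ⊢ (q, 0000, BB#) ⊢ (r, 000, B#) ⊢ (q, 00, BB#) ⊢ (r, 0, B#) ⊢ (q, ε, BB#)
All input consumed in state q with stack BB#.

BB#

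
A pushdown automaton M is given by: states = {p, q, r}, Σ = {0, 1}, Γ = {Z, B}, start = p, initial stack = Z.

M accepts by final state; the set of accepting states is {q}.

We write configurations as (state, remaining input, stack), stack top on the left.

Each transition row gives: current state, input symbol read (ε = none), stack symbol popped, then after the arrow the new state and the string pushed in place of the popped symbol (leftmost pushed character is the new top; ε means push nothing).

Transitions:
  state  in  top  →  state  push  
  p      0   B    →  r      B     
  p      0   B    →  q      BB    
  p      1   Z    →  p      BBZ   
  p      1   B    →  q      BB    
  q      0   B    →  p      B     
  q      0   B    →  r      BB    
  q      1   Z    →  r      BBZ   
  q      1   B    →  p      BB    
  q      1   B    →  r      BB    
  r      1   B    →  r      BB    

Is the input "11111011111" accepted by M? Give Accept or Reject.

Reject

No computation consumes all input and reaches a final state.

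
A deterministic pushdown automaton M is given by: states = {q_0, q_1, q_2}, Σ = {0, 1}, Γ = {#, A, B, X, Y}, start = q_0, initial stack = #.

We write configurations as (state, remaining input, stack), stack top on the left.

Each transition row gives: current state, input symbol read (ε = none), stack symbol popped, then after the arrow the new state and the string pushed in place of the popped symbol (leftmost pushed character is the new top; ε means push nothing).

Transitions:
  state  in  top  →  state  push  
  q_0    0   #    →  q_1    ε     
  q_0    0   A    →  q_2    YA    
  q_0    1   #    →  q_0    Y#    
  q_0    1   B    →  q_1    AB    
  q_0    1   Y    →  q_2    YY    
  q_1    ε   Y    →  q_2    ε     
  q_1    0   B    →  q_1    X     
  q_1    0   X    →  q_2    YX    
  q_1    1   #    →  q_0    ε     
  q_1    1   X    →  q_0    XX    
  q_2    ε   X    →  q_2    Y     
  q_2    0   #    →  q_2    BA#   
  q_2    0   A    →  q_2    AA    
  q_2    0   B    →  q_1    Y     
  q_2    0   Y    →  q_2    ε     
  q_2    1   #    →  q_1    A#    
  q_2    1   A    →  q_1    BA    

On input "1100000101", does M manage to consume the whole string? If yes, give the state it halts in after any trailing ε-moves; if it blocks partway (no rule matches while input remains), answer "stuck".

(q_0, 1100000101, #)
  read 1, top #: go to q_0, push Y# → (q_0, 100000101, Y#)
  read 1, top Y: go to q_2, push YY → (q_2, 00000101, YY#)
  read 0, top Y: go to q_2, push ε → (q_2, 0000101, Y#)
  read 0, top Y: go to q_2, push ε → (q_2, 000101, #)
  read 0, top #: go to q_2, push BA# → (q_2, 00101, BA#)
  read 0, top B: go to q_1, push Y → (q_1, 0101, YA#)
  ε-move, top Y: go to q_2, push ε → (q_2, 0101, A#)
  read 0, top A: go to q_2, push AA → (q_2, 101, AA#)
  read 1, top A: go to q_1, push BA → (q_1, 01, BAA#)
  read 0, top B: go to q_1, push X → (q_1, 1, XAA#)
  read 1, top X: go to q_0, push XX → (q_0, ε, XXAA#)
All input consumed; M is in state q_0.

q_0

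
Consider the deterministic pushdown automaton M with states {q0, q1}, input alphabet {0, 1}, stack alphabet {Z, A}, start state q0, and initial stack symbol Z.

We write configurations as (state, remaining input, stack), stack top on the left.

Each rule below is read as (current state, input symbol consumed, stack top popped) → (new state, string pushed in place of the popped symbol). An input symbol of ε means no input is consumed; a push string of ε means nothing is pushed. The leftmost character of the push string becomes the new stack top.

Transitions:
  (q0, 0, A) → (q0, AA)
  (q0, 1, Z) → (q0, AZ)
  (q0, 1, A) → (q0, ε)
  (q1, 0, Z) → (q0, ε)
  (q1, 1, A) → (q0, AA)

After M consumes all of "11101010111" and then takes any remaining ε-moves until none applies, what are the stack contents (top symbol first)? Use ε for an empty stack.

(q0, 11101010111, Z) ⊢ (q0, 1101010111, AZ) ⊢ (q0, 101010111, Z) ⊢ (q0, 01010111, AZ) ⊢ (q0, 1010111, AAZ) ⊢ (q0, 010111, AZ) ⊢ (q0, 10111, AAZ) ⊢ (q0, 0111, AZ) ⊢ (q0, 111, AAZ) ⊢ (q0, 11, AZ) ⊢ (q0, 1, Z) ⊢ (q0, ε, AZ)
All input consumed in state q0 with stack AZ.

AZ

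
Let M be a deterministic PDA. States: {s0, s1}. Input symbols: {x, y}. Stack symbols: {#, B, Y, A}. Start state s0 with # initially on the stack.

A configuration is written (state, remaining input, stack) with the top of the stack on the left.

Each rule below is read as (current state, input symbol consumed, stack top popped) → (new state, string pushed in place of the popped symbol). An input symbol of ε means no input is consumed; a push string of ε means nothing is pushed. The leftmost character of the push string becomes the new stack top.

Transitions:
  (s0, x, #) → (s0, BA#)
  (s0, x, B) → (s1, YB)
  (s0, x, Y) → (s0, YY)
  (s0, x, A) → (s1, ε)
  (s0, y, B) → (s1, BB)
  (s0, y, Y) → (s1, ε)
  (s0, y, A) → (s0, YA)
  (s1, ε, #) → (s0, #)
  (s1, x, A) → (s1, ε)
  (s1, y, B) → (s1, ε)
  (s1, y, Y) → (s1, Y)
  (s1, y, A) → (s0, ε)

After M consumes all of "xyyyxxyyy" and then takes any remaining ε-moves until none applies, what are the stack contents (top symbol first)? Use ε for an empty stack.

(s0, xyyyxxyyy, #)
  read x, top #: go to s0, push BA# → (s0, yyyxxyyy, BA#)
  read y, top B: go to s1, push BB → (s1, yyxxyyy, BBA#)
  read y, top B: go to s1, push ε → (s1, yxxyyy, BA#)
  read y, top B: go to s1, push ε → (s1, xxyyy, A#)
  read x, top A: go to s1, push ε → (s1, xyyy, #)
  ε-move, top #: go to s0, push # → (s0, xyyy, #)
  read x, top #: go to s0, push BA# → (s0, yyy, BA#)
  read y, top B: go to s1, push BB → (s1, yy, BBA#)
  read y, top B: go to s1, push ε → (s1, y, BA#)
  read y, top B: go to s1, push ε → (s1, ε, A#)
All input consumed in state s1 with stack A#.

A#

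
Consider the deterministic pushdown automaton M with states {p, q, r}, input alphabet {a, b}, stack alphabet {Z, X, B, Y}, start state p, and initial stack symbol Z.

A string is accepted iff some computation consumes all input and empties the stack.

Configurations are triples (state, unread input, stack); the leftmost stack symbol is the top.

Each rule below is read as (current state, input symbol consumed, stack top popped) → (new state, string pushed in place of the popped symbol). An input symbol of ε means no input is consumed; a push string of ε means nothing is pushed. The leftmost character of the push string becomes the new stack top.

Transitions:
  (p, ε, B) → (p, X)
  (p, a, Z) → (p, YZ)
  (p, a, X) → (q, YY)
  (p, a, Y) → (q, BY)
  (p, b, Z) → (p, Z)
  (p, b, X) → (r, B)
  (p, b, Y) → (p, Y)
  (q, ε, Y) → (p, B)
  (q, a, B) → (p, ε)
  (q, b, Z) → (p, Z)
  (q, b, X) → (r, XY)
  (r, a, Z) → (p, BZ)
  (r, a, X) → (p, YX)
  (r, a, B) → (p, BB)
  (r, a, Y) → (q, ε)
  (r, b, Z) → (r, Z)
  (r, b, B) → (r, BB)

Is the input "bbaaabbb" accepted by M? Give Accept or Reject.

Reject

(p, bbaaabbb, Z) ⊢ (p, baaabbb, Z) ⊢ (p, aaabbb, Z) ⊢ (p, aabbb, YZ) ⊢ (q, abbb, BYZ) ⊢ (p, bbb, YZ) ⊢ (p, bb, YZ) ⊢ (p, b, YZ) ⊢ (p, ε, YZ)
All input consumed; stack is YZ, not empty, and no further ε-move applies.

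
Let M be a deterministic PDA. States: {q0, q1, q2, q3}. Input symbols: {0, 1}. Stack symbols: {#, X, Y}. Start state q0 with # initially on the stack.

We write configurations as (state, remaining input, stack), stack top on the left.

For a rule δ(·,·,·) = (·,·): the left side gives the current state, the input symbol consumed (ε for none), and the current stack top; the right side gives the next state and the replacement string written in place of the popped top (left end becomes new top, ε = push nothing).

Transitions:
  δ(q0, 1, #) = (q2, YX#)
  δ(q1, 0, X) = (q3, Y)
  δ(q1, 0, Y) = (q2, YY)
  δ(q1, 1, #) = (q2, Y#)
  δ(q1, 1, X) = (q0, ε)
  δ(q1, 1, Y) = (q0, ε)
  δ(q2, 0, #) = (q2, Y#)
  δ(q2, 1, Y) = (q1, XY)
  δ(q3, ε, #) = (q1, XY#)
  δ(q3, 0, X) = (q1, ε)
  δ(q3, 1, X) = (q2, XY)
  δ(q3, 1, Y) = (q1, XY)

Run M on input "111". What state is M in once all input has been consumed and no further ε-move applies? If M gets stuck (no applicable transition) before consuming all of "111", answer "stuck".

q0

(q0, 111, #) ⊢ (q2, 11, YX#) ⊢ (q1, 1, XYX#) ⊢ (q0, ε, YX#)
All input consumed; M is in state q0.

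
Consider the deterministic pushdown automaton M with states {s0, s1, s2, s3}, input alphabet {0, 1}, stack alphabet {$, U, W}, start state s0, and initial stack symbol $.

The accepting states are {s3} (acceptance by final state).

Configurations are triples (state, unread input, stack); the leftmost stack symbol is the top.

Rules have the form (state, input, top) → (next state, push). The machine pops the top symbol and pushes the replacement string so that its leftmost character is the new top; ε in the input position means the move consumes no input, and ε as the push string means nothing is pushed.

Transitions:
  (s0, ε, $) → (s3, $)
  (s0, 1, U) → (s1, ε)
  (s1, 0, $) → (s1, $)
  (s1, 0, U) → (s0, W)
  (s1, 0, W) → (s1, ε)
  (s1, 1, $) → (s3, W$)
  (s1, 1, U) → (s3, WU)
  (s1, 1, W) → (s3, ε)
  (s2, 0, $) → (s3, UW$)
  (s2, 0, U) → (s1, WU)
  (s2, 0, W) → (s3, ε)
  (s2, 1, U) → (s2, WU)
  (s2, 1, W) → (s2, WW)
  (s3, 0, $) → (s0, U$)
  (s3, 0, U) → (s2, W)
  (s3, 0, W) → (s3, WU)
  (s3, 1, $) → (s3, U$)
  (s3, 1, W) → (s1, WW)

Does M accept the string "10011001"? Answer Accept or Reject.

Reject

(s0, 10011001, $) ⊢ (s3, 10011001, $) ⊢ (s3, 0011001, U$) ⊢ (s2, 011001, W$) ⊢ (s3, 11001, $) ⊢ (s3, 1001, U$)
No transition applies at (s3, 1001, U$); input not fully consumed.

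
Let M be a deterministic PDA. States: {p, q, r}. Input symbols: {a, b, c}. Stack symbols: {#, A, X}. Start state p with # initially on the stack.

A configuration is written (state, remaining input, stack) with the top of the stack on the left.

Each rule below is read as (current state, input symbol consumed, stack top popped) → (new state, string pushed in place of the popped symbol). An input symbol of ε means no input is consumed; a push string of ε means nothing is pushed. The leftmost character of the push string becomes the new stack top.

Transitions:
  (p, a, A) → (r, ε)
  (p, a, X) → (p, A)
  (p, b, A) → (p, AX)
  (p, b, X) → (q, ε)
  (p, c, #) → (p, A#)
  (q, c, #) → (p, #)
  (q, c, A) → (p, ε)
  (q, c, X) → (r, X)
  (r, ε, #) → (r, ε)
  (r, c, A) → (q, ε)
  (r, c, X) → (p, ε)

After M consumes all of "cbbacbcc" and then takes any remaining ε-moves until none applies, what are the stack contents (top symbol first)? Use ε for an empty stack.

A#

(p, cbbacbcc, #)
  read c, top #: go to p, push A# → (p, bbacbcc, A#)
  read b, top A: go to p, push AX → (p, bacbcc, AX#)
  read b, top A: go to p, push AX → (p, acbcc, AXX#)
  read a, top A: go to r, push ε → (r, cbcc, XX#)
  read c, top X: go to p, push ε → (p, bcc, X#)
  read b, top X: go to q, push ε → (q, cc, #)
  read c, top #: go to p, push # → (p, c, #)
  read c, top #: go to p, push A# → (p, ε, A#)
All input consumed in state p with stack A#.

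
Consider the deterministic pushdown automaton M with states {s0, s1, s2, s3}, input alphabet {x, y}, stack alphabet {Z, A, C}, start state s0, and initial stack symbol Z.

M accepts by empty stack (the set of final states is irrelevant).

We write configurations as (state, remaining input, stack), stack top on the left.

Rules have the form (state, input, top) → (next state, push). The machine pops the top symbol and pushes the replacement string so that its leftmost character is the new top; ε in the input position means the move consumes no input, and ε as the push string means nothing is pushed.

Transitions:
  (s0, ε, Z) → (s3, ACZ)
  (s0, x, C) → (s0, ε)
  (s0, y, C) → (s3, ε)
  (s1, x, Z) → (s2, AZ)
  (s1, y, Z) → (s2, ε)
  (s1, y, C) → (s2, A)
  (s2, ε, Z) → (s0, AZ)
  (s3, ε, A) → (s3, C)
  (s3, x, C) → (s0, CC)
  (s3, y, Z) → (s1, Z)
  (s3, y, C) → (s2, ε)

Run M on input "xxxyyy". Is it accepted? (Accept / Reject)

(s0, xxxyyy, Z)
  ε-move, top Z: go to s3, push ACZ → (s3, xxxyyy, ACZ)
  ε-move, top A: go to s3, push C → (s3, xxxyyy, CCZ)
  read x, top C: go to s0, push CC → (s0, xxyyy, CCCZ)
  read x, top C: go to s0, push ε → (s0, xyyy, CCZ)
  read x, top C: go to s0, push ε → (s0, yyy, CZ)
  read y, top C: go to s3, push ε → (s3, yy, Z)
  read y, top Z: go to s1, push Z → (s1, y, Z)
  read y, top Z: go to s2, push ε → (s2, ε, ε)
All input consumed and the stack is empty.

Accept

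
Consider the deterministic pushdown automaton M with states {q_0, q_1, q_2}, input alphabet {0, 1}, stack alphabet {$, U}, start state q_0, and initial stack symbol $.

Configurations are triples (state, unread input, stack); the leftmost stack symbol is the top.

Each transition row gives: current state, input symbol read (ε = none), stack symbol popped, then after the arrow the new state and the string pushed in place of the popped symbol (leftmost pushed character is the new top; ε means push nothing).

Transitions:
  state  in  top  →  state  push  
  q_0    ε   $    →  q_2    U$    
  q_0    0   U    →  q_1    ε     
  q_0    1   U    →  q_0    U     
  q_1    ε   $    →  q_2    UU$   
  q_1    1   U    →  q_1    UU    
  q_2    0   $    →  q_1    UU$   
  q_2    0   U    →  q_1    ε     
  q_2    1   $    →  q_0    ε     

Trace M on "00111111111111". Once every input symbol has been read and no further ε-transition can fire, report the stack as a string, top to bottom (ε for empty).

UUUUUUUUUUUUU$

(q_0, 00111111111111, $)
  ε-move, top $: go to q_2, push U$ → (q_2, 00111111111111, U$)
  read 0, top U: go to q_1, push ε → (q_1, 0111111111111, $)
  ε-move, top $: go to q_2, push UU$ → (q_2, 0111111111111, UU$)
  read 0, top U: go to q_1, push ε → (q_1, 111111111111, U$)
  read 1, top U: go to q_1, push UU → (q_1, 11111111111, UU$)
  read 1, top U: go to q_1, push UU → (q_1, 1111111111, UUU$)
  read 1, top U: go to q_1, push UU → (q_1, 111111111, UUUU$)
  read 1, top U: go to q_1, push UU → (q_1, 11111111, UUUUU$)
  read 1, top U: go to q_1, push UU → (q_1, 1111111, UUUUUU$)
  read 1, top U: go to q_1, push UU → (q_1, 111111, UUUUUUU$)
  read 1, top U: go to q_1, push UU → (q_1, 11111, UUUUUUUU$)
  read 1, top U: go to q_1, push UU → (q_1, 1111, UUUUUUUUU$)
  read 1, top U: go to q_1, push UU → (q_1, 111, UUUUUUUUUU$)
  read 1, top U: go to q_1, push UU → (q_1, 11, UUUUUUUUUUU$)
  read 1, top U: go to q_1, push UU → (q_1, 1, UUUUUUUUUUUU$)
  read 1, top U: go to q_1, push UU → (q_1, ε, UUUUUUUUUUUUU$)
All input consumed in state q_1 with stack UUUUUUUUUUUUU$.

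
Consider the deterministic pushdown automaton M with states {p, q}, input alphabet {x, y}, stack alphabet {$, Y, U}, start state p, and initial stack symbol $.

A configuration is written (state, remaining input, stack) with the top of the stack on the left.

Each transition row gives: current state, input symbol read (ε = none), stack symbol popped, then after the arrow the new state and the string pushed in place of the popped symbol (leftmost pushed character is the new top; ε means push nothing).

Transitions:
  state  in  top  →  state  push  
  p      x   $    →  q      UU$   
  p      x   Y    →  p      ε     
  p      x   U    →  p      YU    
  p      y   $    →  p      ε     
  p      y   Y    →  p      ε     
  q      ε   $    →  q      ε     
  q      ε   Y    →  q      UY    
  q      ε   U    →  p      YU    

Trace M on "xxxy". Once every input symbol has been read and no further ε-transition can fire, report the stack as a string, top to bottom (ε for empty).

UU$

(p, xxxy, $)
  read x, top $: go to q, push UU$ → (q, xxy, UU$)
  ε-move, top U: go to p, push YU → (p, xxy, YUU$)
  read x, top Y: go to p, push ε → (p, xy, UU$)
  read x, top U: go to p, push YU → (p, y, YUU$)
  read y, top Y: go to p, push ε → (p, ε, UU$)
All input consumed in state p with stack UU$.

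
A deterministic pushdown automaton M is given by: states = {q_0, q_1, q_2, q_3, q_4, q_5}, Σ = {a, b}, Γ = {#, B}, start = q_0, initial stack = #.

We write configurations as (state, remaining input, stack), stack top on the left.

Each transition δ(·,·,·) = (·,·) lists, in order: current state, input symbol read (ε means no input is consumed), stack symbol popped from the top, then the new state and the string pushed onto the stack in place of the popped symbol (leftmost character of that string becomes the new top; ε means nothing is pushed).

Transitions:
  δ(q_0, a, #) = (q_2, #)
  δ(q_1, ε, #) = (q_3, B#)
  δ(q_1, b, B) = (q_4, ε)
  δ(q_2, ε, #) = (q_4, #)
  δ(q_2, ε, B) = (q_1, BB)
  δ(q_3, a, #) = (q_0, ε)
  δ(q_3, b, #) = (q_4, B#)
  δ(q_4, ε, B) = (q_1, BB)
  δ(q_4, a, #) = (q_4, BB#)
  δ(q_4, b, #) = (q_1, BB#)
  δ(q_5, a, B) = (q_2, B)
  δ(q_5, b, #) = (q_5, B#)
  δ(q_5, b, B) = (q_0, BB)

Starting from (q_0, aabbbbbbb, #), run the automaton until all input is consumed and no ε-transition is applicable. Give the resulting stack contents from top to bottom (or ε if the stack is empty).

(q_0, aabbbbbbb, #)
  read a, top #: go to q_2, push # → (q_2, abbbbbbb, #)
  ε-move, top #: go to q_4, push # → (q_4, abbbbbbb, #)
  read a, top #: go to q_4, push BB# → (q_4, bbbbbbb, BB#)
  ε-move, top B: go to q_1, push BB → (q_1, bbbbbbb, BBB#)
  read b, top B: go to q_4, push ε → (q_4, bbbbbb, BB#)
  ε-move, top B: go to q_1, push BB → (q_1, bbbbbb, BBB#)
  read b, top B: go to q_4, push ε → (q_4, bbbbb, BB#)
  ε-move, top B: go to q_1, push BB → (q_1, bbbbb, BBB#)
  read b, top B: go to q_4, push ε → (q_4, bbbb, BB#)
  ε-move, top B: go to q_1, push BB → (q_1, bbbb, BBB#)
  read b, top B: go to q_4, push ε → (q_4, bbb, BB#)
  ε-move, top B: go to q_1, push BB → (q_1, bbb, BBB#)
  read b, top B: go to q_4, push ε → (q_4, bb, BB#)
  ε-move, top B: go to q_1, push BB → (q_1, bb, BBB#)
  read b, top B: go to q_4, push ε → (q_4, b, BB#)
  ε-move, top B: go to q_1, push BB → (q_1, b, BBB#)
  read b, top B: go to q_4, push ε → (q_4, ε, BB#)
  ε-move, top B: go to q_1, push BB → (q_1, ε, BBB#)
All input consumed in state q_1 with stack BBB#.

BBB#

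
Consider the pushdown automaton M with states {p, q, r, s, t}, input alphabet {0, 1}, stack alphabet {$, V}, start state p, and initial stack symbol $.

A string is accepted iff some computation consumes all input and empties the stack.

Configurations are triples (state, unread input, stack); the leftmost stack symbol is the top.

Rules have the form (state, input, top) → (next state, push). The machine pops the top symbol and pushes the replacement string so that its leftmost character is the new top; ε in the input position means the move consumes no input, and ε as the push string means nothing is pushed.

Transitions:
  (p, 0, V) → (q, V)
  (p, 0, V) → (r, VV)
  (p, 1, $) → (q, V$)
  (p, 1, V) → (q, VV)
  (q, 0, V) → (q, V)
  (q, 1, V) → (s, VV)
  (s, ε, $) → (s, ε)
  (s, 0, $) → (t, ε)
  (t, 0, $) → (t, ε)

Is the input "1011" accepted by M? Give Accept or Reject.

Reject

No computation consumes all input and empties the stack.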